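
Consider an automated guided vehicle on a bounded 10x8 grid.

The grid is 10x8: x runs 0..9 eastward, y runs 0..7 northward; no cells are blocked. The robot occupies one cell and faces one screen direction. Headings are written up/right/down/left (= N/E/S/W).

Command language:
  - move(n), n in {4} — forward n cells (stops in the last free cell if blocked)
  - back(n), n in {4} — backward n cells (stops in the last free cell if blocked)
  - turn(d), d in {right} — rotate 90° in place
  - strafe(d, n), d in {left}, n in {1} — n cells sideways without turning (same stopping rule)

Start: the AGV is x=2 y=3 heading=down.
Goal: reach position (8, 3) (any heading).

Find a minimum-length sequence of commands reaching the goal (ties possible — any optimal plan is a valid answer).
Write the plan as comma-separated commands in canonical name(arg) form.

strafe(left, 1), strafe(left, 1), turn(right), back(4)

t0: x=2 y=3 heading=down
[1] after strafe(left, 1): x=3 y=3 heading=down
[2] after strafe(left, 1): x=4 y=3 heading=down
[3] after turn(right): x=4 y=3 heading=left
[4] after back(4): x=8 y=3 heading=left
shorter routes all fall short; 4 is best.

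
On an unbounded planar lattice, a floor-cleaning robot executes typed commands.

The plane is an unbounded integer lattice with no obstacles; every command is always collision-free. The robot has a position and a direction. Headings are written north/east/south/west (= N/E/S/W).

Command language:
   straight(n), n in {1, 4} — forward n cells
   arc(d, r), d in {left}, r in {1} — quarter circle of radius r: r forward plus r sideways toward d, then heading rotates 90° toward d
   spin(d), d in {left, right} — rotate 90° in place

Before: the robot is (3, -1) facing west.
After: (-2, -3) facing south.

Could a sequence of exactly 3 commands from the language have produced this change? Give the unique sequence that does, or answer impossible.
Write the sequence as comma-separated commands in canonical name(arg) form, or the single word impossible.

key: cell and facing (now S) both changed — the 3 commands mix motion and turning
from: (3, -1) facing west
t=1 straight(4) ⇒ (-1, -1) facing west
t=2 arc(left, 1) ⇒ (-2, -2) facing south
t=3 straight(1) ⇒ (-2, -3) facing south
all 125 alternatives checked — unique.

straight(4), arc(left, 1), straight(1)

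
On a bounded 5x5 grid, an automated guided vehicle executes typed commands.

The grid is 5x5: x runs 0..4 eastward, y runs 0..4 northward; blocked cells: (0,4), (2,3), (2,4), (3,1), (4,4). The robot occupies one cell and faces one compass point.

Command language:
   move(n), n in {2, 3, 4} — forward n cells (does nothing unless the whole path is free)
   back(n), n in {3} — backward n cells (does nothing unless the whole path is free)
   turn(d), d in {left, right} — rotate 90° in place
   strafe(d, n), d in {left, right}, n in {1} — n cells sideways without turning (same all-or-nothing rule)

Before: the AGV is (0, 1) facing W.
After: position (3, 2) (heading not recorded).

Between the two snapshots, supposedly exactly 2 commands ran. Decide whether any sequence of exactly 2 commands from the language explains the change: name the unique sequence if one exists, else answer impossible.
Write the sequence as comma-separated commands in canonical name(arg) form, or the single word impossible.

key: order matters: swapping strafe(right, 1) and back(3) lands elsewhere
t0: (0, 1) facing W
step 1 (strafe(right, 1)): (0, 2) facing W
step 2 (back(3)): (3, 2) facing W
uniquely the one of 64 2-step routes that fits.

strafe(right, 1), back(3)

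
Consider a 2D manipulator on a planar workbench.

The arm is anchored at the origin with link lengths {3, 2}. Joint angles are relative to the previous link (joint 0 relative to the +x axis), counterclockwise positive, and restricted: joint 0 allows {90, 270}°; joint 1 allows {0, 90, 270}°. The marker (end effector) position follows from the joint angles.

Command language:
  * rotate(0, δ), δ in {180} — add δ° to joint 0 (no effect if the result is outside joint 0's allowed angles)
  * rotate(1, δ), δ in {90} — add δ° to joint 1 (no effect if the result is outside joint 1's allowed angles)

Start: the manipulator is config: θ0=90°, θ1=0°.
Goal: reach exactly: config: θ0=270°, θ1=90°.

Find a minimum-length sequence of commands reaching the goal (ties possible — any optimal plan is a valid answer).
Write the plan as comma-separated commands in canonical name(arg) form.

begin: config: θ0=90°, θ1=0°
step 1 (rotate(1, 90)): config: θ0=90°, θ1=90°
step 2 (rotate(0, 180)): config: θ0=270°, θ1=90°
nothing shorter than 2 reaches the goal.

rotate(1, 90), rotate(0, 180)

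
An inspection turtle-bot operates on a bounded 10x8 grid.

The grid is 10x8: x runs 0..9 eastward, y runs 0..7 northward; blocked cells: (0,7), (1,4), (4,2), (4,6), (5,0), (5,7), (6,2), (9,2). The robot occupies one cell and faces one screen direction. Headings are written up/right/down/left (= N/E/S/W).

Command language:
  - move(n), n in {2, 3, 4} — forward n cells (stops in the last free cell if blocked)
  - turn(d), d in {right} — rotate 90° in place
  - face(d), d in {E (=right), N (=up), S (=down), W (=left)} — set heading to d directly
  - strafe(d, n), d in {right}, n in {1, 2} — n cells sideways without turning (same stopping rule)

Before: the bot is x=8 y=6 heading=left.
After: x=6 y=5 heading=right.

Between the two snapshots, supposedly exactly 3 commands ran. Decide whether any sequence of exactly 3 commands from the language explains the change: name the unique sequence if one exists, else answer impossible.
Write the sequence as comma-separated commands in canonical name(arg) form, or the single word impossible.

move(2), face(E), strafe(right, 1)

key: cell and facing (now E) both changed — the 3 commands mix motion and turning
t0: x=8 y=6 heading=left
[1] after move(2): x=6 y=6 heading=left
[2] after face(E): x=6 y=6 heading=right
[3] after strafe(right, 1): x=6 y=5 heading=right
no rival 3-sequence matches.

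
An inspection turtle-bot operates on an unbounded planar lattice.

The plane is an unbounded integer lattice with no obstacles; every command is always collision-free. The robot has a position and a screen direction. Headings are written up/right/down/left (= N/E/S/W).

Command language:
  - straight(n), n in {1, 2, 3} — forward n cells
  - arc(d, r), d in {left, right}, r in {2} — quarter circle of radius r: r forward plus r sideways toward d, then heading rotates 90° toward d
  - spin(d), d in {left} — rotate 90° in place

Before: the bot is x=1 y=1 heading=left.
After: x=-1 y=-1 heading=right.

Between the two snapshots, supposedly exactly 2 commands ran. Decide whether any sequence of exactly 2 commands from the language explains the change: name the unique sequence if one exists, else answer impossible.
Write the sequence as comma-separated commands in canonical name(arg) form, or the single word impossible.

arc(left, 2), spin(left)

key: cell and facing (now E) both changed — the 2 commands mix motion and turning
t0: x=1 y=1 heading=left
step 1 (arc(left, 2)): x=-1 y=-1 heading=down
step 2 (spin(left)): x=-1 y=-1 heading=right
all 36 alternatives checked — unique.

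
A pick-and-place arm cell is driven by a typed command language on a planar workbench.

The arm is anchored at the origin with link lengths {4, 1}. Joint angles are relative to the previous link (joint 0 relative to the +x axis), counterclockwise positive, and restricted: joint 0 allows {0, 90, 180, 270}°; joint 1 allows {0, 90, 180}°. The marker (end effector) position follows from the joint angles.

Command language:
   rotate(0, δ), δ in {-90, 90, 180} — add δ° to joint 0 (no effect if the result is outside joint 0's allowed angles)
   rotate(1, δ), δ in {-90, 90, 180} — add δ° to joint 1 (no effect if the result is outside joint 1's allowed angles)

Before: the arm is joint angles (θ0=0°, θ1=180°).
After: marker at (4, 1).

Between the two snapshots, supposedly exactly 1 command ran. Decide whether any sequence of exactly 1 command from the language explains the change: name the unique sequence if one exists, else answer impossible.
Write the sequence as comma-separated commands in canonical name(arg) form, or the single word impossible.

rotate(1, -90)

initial: joint angles (θ0=0°, θ1=180°)
step 1 (rotate(1, -90)): joint angles (θ0=0°, θ1=90°)
no rival 1-sequence matches.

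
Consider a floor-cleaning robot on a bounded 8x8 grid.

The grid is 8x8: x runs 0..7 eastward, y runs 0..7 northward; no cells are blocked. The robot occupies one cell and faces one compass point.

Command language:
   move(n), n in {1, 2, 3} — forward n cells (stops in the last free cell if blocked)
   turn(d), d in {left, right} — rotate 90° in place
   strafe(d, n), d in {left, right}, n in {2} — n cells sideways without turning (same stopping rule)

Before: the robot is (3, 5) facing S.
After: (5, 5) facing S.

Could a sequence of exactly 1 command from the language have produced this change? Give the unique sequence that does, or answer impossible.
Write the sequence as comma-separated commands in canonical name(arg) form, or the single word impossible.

strafe(left, 2)

key: still facing S — the one step turns nothing
start: (3, 5) facing S
step 1 (strafe(left, 2)): (5, 5) facing S
all 7 alternatives checked — unique.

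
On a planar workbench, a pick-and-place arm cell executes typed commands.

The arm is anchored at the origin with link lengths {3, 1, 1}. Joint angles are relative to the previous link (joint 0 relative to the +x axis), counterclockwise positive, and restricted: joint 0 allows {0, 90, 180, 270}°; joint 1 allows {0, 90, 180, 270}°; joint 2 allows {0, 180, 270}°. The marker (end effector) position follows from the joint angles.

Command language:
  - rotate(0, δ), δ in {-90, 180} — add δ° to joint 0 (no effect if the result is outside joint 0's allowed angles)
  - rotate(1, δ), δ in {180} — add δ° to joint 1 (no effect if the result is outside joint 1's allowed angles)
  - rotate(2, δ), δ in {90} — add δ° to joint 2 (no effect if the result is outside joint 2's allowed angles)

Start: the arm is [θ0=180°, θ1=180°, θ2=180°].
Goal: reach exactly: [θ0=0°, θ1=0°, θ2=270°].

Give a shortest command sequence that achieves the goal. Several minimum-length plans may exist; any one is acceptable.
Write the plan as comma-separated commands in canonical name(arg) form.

start: [θ0=180°, θ1=180°, θ2=180°]
1. rotate(0, 180) → [θ0=0°, θ1=180°, θ2=180°]
2. rotate(1, 180) → [θ0=0°, θ1=0°, θ2=180°]
3. rotate(2, 90) → [θ0=0°, θ1=0°, θ2=270°]
nothing shorter than 3 reaches the goal.

rotate(0, 180), rotate(1, 180), rotate(2, 90)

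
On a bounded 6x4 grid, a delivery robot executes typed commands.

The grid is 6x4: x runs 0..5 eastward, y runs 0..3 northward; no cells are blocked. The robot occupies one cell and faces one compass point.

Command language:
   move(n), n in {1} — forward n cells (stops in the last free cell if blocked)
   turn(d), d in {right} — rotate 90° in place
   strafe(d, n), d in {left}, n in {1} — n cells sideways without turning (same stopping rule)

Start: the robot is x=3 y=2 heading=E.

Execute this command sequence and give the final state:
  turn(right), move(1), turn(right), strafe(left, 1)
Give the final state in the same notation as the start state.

x=3 y=0 heading=W

initial: x=3 y=2 heading=E
t=1 turn(right) ⇒ x=3 y=2 heading=S
t=2 move(1) ⇒ x=3 y=1 heading=S
t=3 turn(right) ⇒ x=3 y=1 heading=W
t=4 strafe(left, 1) ⇒ x=3 y=0 heading=W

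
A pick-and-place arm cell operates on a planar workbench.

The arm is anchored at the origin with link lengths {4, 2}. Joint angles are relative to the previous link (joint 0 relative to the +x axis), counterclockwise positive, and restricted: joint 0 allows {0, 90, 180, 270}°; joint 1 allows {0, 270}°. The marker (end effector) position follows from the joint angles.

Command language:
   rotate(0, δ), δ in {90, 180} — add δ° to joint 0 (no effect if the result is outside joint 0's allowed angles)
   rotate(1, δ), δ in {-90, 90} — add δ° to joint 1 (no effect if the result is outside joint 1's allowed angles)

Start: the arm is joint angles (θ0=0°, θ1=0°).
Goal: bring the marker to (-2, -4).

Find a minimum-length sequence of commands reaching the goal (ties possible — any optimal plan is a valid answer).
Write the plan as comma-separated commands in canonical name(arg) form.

begin: joint angles (θ0=0°, θ1=0°)
t=1 rotate(0, 180) ⇒ joint angles (θ0=180°, θ1=0°)
t=2 rotate(1, -90) ⇒ joint angles (θ0=180°, θ1=270°)
t=3 rotate(0, 90) ⇒ joint angles (θ0=270°, θ1=270°)
shorter routes all fall short; 3 is best.

rotate(0, 180), rotate(1, -90), rotate(0, 90)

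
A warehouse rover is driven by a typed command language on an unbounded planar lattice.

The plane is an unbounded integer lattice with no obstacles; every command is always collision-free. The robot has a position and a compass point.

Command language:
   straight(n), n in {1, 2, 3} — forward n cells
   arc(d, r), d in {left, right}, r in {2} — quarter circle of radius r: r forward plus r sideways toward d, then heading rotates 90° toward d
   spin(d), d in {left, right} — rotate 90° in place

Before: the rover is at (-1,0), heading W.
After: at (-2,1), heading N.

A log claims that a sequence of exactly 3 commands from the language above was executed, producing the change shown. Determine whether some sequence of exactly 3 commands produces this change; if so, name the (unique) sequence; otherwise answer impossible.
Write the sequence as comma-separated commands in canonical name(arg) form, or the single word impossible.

straight(1), spin(right), straight(1)

key: position moved to (-2,1) AND the heading swung to N — translation plus rotation needed
from: at (-1,0), heading W
t=1 straight(1) ⇒ at (-2,0), heading W
t=2 spin(right) ⇒ at (-2,0), heading N
t=3 straight(1) ⇒ at (-2,1), heading N
no other 3-command option fits: unique.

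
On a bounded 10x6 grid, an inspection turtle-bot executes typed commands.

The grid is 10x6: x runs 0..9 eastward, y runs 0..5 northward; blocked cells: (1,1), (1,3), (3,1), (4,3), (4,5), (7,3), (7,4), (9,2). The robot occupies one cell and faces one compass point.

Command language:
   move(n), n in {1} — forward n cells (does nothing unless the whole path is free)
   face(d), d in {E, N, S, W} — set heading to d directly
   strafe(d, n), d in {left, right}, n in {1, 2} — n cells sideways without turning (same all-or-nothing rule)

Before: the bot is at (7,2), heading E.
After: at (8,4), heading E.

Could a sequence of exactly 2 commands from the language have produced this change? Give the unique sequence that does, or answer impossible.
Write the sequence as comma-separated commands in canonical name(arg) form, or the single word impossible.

move(1), strafe(left, 2)

key: order matters: swapping move(1) and strafe(left, 2) lands elsewhere
initial: at (7,2), heading E
1. move(1) → at (8,2), heading E
2. strafe(left, 2) → at (8,4), heading E
no other 2-command option fits: unique.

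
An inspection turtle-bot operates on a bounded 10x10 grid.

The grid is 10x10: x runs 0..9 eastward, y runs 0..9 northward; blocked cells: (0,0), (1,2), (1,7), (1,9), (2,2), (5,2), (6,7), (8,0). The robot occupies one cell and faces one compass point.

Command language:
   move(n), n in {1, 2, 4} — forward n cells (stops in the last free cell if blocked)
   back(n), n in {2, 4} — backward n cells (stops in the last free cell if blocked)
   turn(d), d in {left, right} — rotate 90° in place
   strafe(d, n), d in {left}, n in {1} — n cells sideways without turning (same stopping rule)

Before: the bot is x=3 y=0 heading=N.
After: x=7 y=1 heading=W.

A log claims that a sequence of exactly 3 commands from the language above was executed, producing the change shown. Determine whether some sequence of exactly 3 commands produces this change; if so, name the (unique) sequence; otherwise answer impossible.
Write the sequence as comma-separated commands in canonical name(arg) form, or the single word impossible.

move(1), turn(left), back(4)

key: position moved to (7,1) AND the heading swung to W — translation plus rotation needed
initial: x=3 y=0 heading=N
[1] after move(1): x=3 y=1 heading=N
[2] after turn(left): x=3 y=1 heading=W
[3] after back(4): x=7 y=1 heading=W
uniquely the one of 512 3-step routes that fits.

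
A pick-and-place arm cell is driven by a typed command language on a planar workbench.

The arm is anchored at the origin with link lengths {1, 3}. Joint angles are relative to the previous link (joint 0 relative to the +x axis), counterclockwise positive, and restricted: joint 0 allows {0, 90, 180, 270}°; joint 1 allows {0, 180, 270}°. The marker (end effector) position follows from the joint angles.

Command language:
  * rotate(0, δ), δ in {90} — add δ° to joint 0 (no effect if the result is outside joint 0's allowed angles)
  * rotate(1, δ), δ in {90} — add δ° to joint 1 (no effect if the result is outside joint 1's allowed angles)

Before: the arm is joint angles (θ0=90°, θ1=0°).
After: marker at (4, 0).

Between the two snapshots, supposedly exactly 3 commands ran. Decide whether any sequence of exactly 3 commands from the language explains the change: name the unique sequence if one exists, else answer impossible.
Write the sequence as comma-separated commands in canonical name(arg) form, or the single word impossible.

rotate(0, 90), rotate(0, 90), rotate(0, 90)

from: joint angles (θ0=90°, θ1=0°)
1. rotate(0, 90) → joint angles (θ0=180°, θ1=0°)
2. rotate(0, 90) → joint angles (θ0=270°, θ1=0°)
3. rotate(0, 90) → joint angles (θ0=0°, θ1=0°)
no rival 3-sequence matches.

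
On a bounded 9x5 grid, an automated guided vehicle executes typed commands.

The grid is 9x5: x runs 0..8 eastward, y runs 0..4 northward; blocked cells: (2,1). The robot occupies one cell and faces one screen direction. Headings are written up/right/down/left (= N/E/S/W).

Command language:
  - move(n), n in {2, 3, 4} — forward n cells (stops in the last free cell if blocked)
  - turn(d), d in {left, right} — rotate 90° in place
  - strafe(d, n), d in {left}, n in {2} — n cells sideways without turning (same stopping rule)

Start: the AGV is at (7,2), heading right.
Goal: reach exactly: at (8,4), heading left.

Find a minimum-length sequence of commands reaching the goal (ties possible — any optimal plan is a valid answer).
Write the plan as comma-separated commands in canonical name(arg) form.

move(3), turn(left), move(3), turn(left)

start: at (7,2), heading right
1. move(3) → at (8,2), heading right
2. turn(left) → at (8,2), heading up
3. move(3) → at (8,4), heading up
4. turn(left) → at (8,4), heading left
shorter routes all fall short; 4 is best.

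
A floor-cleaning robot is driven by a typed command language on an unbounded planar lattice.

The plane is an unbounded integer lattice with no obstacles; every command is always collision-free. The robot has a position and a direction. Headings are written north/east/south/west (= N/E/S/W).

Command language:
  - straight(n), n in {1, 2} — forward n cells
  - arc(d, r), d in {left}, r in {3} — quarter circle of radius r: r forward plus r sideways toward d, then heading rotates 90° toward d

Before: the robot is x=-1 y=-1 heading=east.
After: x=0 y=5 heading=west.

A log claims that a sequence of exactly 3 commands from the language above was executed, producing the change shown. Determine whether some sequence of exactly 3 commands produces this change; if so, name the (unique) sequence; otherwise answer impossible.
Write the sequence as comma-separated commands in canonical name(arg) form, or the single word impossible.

key: running arc(left, 3) before straight(1) would end elsewhere — order is forced
t0: x=-1 y=-1 heading=east
[1] after straight(1): x=0 y=-1 heading=east
[2] after arc(left, 3): x=3 y=2 heading=north
[3] after arc(left, 3): x=0 y=5 heading=west
all 27 alternatives checked — unique.

straight(1), arc(left, 3), arc(left, 3)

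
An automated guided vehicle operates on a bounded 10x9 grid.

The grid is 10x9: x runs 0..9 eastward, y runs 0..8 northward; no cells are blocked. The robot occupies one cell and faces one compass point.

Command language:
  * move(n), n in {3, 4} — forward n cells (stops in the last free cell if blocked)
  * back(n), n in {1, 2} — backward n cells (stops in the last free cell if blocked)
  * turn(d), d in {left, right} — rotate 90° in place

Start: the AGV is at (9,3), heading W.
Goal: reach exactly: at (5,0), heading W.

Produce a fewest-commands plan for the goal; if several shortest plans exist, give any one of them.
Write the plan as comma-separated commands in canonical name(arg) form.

from: at (9,3), heading W
1. move(4) → at (5,3), heading W
2. turn(left) → at (5,3), heading S
3. move(4) → at (5,0), heading S
4. turn(right) → at (5,0), heading W
no 3-step plan works, so 4 is optimal.

move(4), turn(left), move(4), turn(right)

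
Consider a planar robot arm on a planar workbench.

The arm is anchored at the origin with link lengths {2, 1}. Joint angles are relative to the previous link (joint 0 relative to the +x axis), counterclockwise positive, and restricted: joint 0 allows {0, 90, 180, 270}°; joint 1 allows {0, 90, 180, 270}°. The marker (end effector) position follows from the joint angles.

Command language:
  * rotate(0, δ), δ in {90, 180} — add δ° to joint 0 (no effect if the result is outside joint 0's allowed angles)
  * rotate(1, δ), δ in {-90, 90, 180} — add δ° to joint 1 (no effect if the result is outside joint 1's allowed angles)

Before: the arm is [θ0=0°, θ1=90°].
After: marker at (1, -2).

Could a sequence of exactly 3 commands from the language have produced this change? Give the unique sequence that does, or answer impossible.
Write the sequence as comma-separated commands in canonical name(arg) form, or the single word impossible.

rotate(0, 90), rotate(0, 90), rotate(0, 90)

begin: [θ0=0°, θ1=90°]
step 1 (rotate(0, 90)): [θ0=90°, θ1=90°]
step 2 (rotate(0, 90)): [θ0=180°, θ1=90°]
step 3 (rotate(0, 90)): [θ0=270°, θ1=90°]
no rival 3-sequence matches.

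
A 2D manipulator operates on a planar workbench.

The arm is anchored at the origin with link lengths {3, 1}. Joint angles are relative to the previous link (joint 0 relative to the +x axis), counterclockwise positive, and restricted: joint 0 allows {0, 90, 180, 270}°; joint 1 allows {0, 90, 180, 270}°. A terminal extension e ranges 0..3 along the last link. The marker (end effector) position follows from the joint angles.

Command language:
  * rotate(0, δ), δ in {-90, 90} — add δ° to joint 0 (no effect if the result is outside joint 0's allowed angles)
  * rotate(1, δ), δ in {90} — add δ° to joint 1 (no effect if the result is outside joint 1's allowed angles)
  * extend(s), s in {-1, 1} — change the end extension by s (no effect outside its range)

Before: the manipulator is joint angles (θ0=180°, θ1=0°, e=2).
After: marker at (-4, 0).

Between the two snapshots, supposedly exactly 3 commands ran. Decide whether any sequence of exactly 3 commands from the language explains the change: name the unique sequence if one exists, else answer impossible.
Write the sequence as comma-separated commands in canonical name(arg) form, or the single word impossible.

from: joint angles (θ0=180°, θ1=0°, e=2)
[1] after extend(-1): joint angles (θ0=180°, θ1=0°, e=1)
[2] after extend(-1): joint angles (θ0=180°, θ1=0°, e=0)
[3] after extend(-1): joint angles (θ0=180°, θ1=0°, e=0)
all 125 alternatives checked — unique.

extend(-1), extend(-1), extend(-1)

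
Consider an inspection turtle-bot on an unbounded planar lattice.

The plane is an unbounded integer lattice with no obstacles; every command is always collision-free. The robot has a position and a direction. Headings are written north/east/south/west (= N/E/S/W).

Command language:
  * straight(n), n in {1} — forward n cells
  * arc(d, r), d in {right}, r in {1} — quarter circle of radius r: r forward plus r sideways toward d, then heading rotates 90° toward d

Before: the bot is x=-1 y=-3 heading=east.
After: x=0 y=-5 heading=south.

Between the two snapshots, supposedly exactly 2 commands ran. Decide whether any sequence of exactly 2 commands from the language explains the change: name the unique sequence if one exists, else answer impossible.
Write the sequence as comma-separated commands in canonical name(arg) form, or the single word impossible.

arc(right, 1), straight(1)

key: position moved to (0,-5) AND the heading swung to S — translation plus rotation needed
begin: x=-1 y=-3 heading=east
[1] after arc(right, 1): x=0 y=-4 heading=south
[2] after straight(1): x=0 y=-5 heading=south
no rival 2-sequence matches.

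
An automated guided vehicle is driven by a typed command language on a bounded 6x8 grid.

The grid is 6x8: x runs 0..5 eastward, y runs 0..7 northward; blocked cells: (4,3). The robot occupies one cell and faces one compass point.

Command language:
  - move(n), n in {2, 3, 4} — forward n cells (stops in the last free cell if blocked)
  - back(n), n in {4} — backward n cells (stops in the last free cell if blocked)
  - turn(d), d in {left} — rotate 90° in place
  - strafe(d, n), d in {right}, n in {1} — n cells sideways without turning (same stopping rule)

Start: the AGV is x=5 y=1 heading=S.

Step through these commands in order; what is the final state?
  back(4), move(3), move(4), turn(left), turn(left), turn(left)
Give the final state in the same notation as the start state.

start: x=5 y=1 heading=S
t=1 back(4) ⇒ x=5 y=5 heading=S
t=2 move(3) ⇒ x=5 y=2 heading=S
t=3 move(4) ⇒ x=5 y=0 heading=S
t=4 turn(left) ⇒ x=5 y=0 heading=E
t=5 turn(left) ⇒ x=5 y=0 heading=N
t=6 turn(left) ⇒ x=5 y=0 heading=W

x=5 y=0 heading=W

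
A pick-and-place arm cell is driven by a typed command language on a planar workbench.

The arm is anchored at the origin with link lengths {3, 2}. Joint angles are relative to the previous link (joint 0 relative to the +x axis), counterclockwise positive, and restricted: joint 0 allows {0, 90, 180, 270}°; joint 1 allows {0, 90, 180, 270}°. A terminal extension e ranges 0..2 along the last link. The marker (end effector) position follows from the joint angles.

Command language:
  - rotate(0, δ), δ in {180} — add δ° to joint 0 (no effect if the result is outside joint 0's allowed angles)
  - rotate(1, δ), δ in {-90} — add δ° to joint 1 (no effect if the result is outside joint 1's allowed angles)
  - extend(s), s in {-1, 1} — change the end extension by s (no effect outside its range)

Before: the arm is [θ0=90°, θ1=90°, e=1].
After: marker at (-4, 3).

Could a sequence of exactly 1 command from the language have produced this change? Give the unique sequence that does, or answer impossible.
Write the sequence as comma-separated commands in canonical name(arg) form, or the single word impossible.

extend(1)

begin: [θ0=90°, θ1=90°, e=1]
[1] after extend(1): [θ0=90°, θ1=90°, e=2]
all 4 alternatives checked — unique.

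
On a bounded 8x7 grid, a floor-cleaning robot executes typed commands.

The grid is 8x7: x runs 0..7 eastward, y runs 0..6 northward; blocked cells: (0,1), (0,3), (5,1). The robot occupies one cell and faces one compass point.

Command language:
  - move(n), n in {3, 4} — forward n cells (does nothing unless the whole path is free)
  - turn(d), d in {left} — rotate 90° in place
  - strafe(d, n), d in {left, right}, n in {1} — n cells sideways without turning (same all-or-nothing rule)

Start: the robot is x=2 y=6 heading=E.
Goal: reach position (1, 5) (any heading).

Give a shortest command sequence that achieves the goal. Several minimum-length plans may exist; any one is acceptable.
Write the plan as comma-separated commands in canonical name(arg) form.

from: x=2 y=6 heading=E
[1] after strafe(right, 1): x=2 y=5 heading=E
[2] after turn(left): x=2 y=5 heading=N
[3] after strafe(left, 1): x=1 y=5 heading=N
minimal: 3 command(s), checked below 3.

strafe(right, 1), turn(left), strafe(left, 1)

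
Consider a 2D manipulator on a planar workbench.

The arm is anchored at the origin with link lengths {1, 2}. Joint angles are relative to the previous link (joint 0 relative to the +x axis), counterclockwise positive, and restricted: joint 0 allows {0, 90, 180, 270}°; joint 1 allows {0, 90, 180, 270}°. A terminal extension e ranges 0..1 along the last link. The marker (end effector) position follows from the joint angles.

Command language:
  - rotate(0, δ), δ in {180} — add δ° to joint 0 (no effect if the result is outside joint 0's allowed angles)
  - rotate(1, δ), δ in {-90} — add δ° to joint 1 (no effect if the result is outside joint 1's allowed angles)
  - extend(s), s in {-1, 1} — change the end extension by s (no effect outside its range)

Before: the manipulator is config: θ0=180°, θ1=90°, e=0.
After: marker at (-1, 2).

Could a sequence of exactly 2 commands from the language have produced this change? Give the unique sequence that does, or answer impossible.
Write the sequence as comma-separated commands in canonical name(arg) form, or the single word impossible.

rotate(1, -90), rotate(1, -90)

initial: config: θ0=180°, θ1=90°, e=0
step 1 (rotate(1, -90)): config: θ0=180°, θ1=0°, e=0
step 2 (rotate(1, -90)): config: θ0=180°, θ1=270°, e=0
no other 2-command option fits: unique.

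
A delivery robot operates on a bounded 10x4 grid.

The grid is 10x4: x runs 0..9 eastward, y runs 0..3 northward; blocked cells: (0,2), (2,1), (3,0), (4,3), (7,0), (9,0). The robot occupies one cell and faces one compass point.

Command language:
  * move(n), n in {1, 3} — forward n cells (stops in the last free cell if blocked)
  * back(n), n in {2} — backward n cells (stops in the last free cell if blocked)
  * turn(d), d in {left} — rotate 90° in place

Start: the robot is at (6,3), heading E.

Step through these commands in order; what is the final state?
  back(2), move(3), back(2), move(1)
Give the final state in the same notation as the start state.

at (7,3), heading E

initial: at (6,3), heading E
t=1 back(2) ⇒ at (5,3), heading E
t=2 move(3) ⇒ at (8,3), heading E
t=3 back(2) ⇒ at (6,3), heading E
t=4 move(1) ⇒ at (7,3), heading E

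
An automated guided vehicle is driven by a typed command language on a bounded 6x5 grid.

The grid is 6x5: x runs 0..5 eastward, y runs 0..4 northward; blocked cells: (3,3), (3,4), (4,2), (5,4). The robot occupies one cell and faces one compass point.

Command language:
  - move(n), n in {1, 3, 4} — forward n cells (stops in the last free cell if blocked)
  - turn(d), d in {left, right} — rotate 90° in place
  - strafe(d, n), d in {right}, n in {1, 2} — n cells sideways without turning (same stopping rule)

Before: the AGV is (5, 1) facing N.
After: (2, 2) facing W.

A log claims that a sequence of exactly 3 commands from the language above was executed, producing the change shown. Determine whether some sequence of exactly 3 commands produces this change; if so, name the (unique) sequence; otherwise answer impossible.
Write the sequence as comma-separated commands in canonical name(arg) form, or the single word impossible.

turn(left), move(3), strafe(right, 1)

key: cell and facing (now W) both changed — the 3 commands mix motion and turning
from: (5, 1) facing N
step 1 (turn(left)): (5, 1) facing W
step 2 (move(3)): (2, 1) facing W
step 3 (strafe(right, 1)): (2, 2) facing W
all 343 alternatives checked — unique.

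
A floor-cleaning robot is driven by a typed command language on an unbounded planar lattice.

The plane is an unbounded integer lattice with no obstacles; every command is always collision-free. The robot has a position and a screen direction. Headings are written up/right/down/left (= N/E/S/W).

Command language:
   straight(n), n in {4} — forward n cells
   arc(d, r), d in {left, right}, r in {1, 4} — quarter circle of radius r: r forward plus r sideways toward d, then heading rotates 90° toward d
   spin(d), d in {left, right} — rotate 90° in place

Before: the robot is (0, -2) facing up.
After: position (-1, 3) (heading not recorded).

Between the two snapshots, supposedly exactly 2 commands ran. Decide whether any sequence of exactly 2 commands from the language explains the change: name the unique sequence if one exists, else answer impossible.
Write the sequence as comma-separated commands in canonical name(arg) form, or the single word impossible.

straight(4), arc(left, 1)

key: order matters: swapping straight(4) and arc(left, 1) lands elsewhere
t0: (0, -2) facing up
step 1 (straight(4)): (0, 2) facing up
step 2 (arc(left, 1)): (-1, 3) facing left
no rival 2-sequence matches.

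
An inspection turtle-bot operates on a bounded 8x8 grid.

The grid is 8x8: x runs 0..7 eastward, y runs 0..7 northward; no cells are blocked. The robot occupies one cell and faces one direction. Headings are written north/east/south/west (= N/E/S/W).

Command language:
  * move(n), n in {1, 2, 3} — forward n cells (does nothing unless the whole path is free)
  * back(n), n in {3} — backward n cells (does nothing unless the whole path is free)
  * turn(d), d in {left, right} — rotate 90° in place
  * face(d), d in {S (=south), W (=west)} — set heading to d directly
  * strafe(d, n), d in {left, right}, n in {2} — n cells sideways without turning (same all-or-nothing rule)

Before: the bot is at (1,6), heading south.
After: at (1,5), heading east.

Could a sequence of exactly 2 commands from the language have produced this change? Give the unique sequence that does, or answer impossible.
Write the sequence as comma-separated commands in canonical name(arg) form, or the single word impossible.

key: cell and facing (now E) both changed — the 2 commands mix motion and turning
t0: at (1,6), heading south
1. move(1) → at (1,5), heading south
2. turn(left) → at (1,5), heading east
uniquely the one of 100 2-step routes that fits.

move(1), turn(left)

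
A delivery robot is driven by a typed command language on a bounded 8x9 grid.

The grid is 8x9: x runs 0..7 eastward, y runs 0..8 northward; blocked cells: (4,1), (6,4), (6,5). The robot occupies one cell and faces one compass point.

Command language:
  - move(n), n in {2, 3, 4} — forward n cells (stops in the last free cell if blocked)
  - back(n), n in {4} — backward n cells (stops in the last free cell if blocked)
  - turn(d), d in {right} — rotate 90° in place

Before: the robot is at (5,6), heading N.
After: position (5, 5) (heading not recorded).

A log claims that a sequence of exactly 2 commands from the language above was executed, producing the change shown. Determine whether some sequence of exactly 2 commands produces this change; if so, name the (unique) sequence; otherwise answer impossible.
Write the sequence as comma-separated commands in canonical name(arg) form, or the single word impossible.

key: order matters: swapping back(4) and move(3) lands elsewhere
t0: at (5,6), heading N
[1] after back(4): at (5,2), heading N
[2] after move(3): at (5,5), heading N
no rival 2-sequence matches.

back(4), move(3)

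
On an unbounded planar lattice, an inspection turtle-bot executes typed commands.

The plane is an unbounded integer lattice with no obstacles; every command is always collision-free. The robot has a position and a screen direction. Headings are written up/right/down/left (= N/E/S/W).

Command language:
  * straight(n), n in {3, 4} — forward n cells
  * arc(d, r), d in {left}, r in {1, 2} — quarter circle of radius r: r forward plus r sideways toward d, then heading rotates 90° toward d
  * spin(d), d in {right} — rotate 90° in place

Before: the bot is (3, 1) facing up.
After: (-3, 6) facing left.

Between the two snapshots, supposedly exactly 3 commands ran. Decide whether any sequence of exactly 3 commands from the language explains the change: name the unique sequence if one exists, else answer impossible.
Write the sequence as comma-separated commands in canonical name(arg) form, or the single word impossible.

straight(3), arc(left, 2), straight(4)

key: position moved to (-3,6) AND the heading swung to W — translation plus rotation needed
start: (3, 1) facing up
[1] after straight(3): (3, 4) facing up
[2] after arc(left, 2): (1, 6) facing left
[3] after straight(4): (-3, 6) facing left
all 125 alternatives checked — unique.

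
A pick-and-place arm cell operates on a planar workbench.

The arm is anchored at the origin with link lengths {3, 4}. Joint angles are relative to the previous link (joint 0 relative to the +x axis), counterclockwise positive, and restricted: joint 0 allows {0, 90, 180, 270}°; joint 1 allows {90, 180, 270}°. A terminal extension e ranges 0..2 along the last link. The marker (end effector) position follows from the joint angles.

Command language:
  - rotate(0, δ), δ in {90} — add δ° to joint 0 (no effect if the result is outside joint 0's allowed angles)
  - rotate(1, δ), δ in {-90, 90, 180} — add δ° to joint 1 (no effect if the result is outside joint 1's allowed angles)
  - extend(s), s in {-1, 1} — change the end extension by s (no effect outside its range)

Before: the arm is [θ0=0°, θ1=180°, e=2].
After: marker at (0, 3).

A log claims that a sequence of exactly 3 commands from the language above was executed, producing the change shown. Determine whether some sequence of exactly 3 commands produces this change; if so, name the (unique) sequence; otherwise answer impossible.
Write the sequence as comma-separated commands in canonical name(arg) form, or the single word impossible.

initial: [θ0=0°, θ1=180°, e=2]
step 1 (rotate(0, 90)): [θ0=90°, θ1=180°, e=2]
step 2 (rotate(0, 90)): [θ0=180°, θ1=180°, e=2]
step 3 (rotate(0, 90)): [θ0=270°, θ1=180°, e=2]
no other 3-command option fits: unique.

rotate(0, 90), rotate(0, 90), rotate(0, 90)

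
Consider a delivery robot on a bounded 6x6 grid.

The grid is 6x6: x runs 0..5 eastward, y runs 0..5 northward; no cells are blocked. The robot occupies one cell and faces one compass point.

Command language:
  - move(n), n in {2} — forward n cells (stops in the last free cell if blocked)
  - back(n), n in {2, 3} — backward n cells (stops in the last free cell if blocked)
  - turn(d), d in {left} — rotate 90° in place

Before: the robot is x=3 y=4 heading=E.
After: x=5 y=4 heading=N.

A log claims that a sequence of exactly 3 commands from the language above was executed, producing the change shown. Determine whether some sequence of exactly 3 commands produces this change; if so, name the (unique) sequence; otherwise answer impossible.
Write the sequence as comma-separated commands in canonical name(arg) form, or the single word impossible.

key: cell and facing (now N) both changed — the 3 commands mix motion and turning
start: x=3 y=4 heading=E
1. move(2) → x=5 y=4 heading=E
2. move(2) → x=5 y=4 heading=E
3. turn(left) → x=5 y=4 heading=N
uniquely the one of 64 3-step routes that fits.

move(2), move(2), turn(left)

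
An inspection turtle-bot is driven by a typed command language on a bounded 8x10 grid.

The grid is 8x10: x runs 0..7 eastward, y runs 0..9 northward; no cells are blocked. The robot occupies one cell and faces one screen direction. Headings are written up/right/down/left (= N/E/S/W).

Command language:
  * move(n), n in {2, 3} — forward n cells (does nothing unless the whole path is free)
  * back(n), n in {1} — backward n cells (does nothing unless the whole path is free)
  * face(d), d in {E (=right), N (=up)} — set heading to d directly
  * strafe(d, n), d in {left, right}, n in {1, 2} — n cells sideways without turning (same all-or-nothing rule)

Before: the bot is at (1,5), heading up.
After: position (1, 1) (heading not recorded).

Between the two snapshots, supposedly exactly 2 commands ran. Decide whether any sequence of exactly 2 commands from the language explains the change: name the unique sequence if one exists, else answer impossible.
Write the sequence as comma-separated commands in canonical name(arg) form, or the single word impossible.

impossible

no 2-step route produces this change.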